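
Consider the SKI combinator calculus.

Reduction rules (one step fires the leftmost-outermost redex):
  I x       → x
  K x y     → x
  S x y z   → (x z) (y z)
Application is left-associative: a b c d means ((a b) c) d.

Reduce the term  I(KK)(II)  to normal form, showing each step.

  start: I(KK)(II)
  step 1: KK(II)
  step 2: K

Answer: normal form = K  (in 2 steps)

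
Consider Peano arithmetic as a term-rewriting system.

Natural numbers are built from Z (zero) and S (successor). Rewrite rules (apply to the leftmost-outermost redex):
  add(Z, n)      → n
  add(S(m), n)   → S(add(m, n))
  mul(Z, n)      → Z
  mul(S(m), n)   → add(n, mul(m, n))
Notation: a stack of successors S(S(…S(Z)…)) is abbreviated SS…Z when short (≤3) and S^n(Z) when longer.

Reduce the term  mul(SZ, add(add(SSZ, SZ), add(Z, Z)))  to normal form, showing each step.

Answer: normal form = SSSZ  (in 14 steps)

Derivation:
  start: mul(SZ, add(add(SSZ, SZ), add(Z, Z)))
  →1  add(add(add(SSZ, SZ), add(Z, Z)), mul(Z, add(add(SSZ, SZ), add(Z, Z))))
  →2  add(add(S(add(SZ, SZ)), add(Z, Z)), mul(Z, add(add(SSZ, SZ), add(Z, Z))))
  →3  add(S(add(add(SZ, SZ), add(Z, Z))), mul(Z, add(add(SSZ, SZ), add(Z, Z))))
  →4  S(add(add(add(SZ, SZ), add(Z, Z)), mul(Z, add(add(SSZ, SZ), add(Z, Z)))))
  →5  S(add(add(S(add(Z, SZ)), add(Z, Z)), mul(Z, add(add(SSZ, SZ), add(Z, Z)))))
  →6  S(add(S(add(add(Z, SZ), add(Z, Z))), mul(Z, add(add(SSZ, SZ), add(Z, Z)))))
  →7  S(S(add(add(add(Z, SZ), add(Z, Z)), mul(Z, add(add(SSZ, SZ), add(Z, Z))))))
  →8  S(S(add(add(SZ, add(Z, Z)), mul(Z, add(add(SSZ, SZ), add(Z, Z))))))
  →9  S(S(add(S(add(Z, add(Z, Z))), mul(Z, add(add(SSZ, SZ), add(Z, Z))))))
  →10  S(S(S(add(add(Z, add(Z, Z)), mul(Z, add(add(SSZ, SZ), add(Z, Z)))))))
  →11  S(S(S(add(add(Z, Z), mul(Z, add(add(SSZ, SZ), add(Z, Z)))))))
  →12  S(S(S(add(Z, mul(Z, add(add(SSZ, SZ), add(Z, Z)))))))
  →13  S(S(S(mul(Z, add(add(SSZ, SZ), add(Z, Z))))))
  →14  SSSZ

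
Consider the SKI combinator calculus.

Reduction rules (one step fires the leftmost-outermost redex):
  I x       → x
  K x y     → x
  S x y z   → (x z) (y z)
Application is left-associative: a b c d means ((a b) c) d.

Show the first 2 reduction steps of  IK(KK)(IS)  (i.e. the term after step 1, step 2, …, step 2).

Answer: after 2 steps: KK

Reduction:
  start: IK(KK)(IS)
  →1  K(KK)(IS)
  →2  KK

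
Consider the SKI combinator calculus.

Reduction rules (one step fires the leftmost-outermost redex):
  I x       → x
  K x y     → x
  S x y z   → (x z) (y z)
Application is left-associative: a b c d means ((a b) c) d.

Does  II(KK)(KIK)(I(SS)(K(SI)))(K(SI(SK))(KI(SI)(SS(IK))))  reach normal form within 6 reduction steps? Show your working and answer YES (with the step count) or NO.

  start: II(KK)(KIK)(I(SS)(K(SI)))(K(SI(SK))(KI(SI)(SS(IK))))
  [1] I(KK)(KIK)(I(SS)(K(SI)))(K(SI(SK))(KI(SI)(SS(IK))))
  [2] KK(KIK)(I(SS)(K(SI)))(K(SI(SK))(KI(SI)(SS(IK))))
  [3] K(I(SS)(K(SI)))(K(SI(SK))(KI(SI)(SS(IK))))
  [4] I(SS)(K(SI))
  [5] SS(K(SI))

Answer: YES — reaches normal form SS(K(SI)) in 5 ≤ 6 steps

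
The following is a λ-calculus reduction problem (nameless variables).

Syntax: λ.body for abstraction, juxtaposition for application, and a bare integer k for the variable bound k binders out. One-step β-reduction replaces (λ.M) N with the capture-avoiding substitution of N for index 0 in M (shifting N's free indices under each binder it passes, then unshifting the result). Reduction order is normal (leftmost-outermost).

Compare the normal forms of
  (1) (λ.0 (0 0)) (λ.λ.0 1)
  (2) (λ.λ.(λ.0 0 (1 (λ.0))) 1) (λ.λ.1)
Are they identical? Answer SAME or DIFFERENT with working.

Term A:
  start: (λ.0 (0 0)) (λ.λ.0 1)
  step 1: (λ.λ.0 1) ((λ.λ.0 1) (λ.λ.0 1))
  step 2: λ.0 ((λ.λ.0 1) (λ.λ.0 1))
  step 3: λ.0 (λ.0 (λ.λ.0 1))

Term B:
  start: (λ.λ.(λ.0 0 (1 (λ.0))) 1) (λ.λ.1)
  step 1: λ.(λ.0 0 (1 (λ.0))) (λ.λ.1)
  step 2: λ.(λ.λ.1) (λ.λ.1) (0 (λ.0))
  step 3: λ.(λ.λ.λ.1) (0 (λ.0))
  step 4: λ.λ.λ.1

Answer: DIFFERENT — A ⇓ λ.0 (λ.0 (λ.λ.0 1)), B ⇓ λ.λ.λ.1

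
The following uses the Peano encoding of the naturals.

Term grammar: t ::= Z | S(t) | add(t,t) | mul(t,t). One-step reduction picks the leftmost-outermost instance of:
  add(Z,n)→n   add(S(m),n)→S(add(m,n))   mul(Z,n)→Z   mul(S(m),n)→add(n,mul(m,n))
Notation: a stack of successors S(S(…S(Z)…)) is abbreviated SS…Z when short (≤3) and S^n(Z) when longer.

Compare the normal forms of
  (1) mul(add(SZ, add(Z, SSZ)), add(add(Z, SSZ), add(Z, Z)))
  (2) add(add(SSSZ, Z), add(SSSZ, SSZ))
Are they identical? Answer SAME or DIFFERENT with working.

Answer: DIFFERENT — A ⇓ S^6(Z), B ⇓ S^8(Z)

Derivation:
Term A:
  start: mul(add(SZ, add(Z, SSZ)), add(add(Z, SSZ), add(Z, Z)))
  step 1: mul(S(add(Z, add(Z, SSZ))), add(add(Z, SSZ), add(Z, Z)))
  step 2: add(add(add(Z, SSZ), add(Z, Z)), mul(add(Z, add(Z, SSZ)), add(add(Z, SSZ), add(Z, Z))))
  step 3: add(add(SSZ, add(Z, Z)), mul(add(Z, add(Z, SSZ)), add(add(Z, SSZ), add(Z, Z))))
  step 4: add(S(add(SZ, add(Z, Z))), mul(add(Z, add(Z, SSZ)), add(add(Z, SSZ), add(Z, Z))))
  step 5: S(add(add(SZ, add(Z, Z)), mul(add(Z, add(Z, SSZ)), add(add(Z, SSZ), add(Z, Z)))))
  step 6: S(add(S(add(Z, add(Z, Z))), mul(add(Z, add(Z, SSZ)), add(add(Z, SSZ), add(Z, Z)))))
  step 7: S(S(add(add(Z, add(Z, Z)), mul(add(Z, add(Z, SSZ)), add(add(Z, SSZ), add(Z, Z))))))
  step 8: S(S(add(add(Z, Z), mul(add(Z, add(Z, SSZ)), add(add(Z, SSZ), add(Z, Z))))))
  step 9: S(S(add(Z, mul(add(Z, add(Z, SSZ)), add(add(Z, SSZ), add(Z, Z))))))
  step 10: S(S(mul(add(Z, add(Z, SSZ)), add(add(Z, SSZ), add(Z, Z)))))
  step 11: S(S(mul(add(Z, SSZ), add(add(Z, SSZ), add(Z, Z)))))
  step 12: S(S(mul(SSZ, add(add(Z, SSZ), add(Z, Z)))))
  step 13: S(S(add(add(add(Z, SSZ), add(Z, Z)), mul(SZ, add(add(Z, SSZ), add(Z, Z))))))
  step 14: S(S(add(add(SSZ, add(Z, Z)), mul(SZ, add(add(Z, SSZ), add(Z, Z))))))
  step 15: S(S(add(S(add(SZ, add(Z, Z))), mul(SZ, add(add(Z, SSZ), add(Z, Z))))))
  step 16: S(S(S(add(add(SZ, add(Z, Z)), mul(SZ, add(add(Z, SSZ), add(Z, Z)))))))
  step 17: S(S(S(add(S(add(Z, add(Z, Z))), mul(SZ, add(add(Z, SSZ), add(Z, Z)))))))
  step 18: S(S(S(S(add(add(Z, add(Z, Z)), mul(SZ, add(add(Z, SSZ), add(Z, Z))))))))
  step 19: S(S(S(S(add(add(Z, Z), mul(SZ, add(add(Z, SSZ), add(Z, Z))))))))
  step 20: S(S(S(S(add(Z, mul(SZ, add(add(Z, SSZ), add(Z, Z))))))))
  step 21: S(S(S(S(mul(SZ, add(add(Z, SSZ), add(Z, Z)))))))
  step 22: S(S(S(S(add(add(add(Z, SSZ), add(Z, Z)), mul(Z, add(add(Z, SSZ), add(Z, Z))))))))
  step 23: S(S(S(S(add(add(SSZ, add(Z, Z)), mul(Z, add(add(Z, SSZ), add(Z, Z))))))))
  step 24: S(S(S(S(add(S(add(SZ, add(Z, Z))), mul(Z, add(add(Z, SSZ), add(Z, Z))))))))
  step 25: S(S(S(S(S(add(add(SZ, add(Z, Z)), mul(Z, add(add(Z, SSZ), add(Z, Z)))))))))
  step 26: S(S(S(S(S(add(S(add(Z, add(Z, Z))), mul(Z, add(add(Z, SSZ), add(Z, Z)))))))))
  step 27: S(S(S(S(S(S(add(add(Z, add(Z, Z)), mul(Z, add(add(Z, SSZ), add(Z, Z))))))))))
  step 28: S(S(S(S(S(S(add(add(Z, Z), mul(Z, add(add(Z, SSZ), add(Z, Z))))))))))
  step 29: S(S(S(S(S(S(add(Z, mul(Z, add(add(Z, SSZ), add(Z, Z))))))))))
  step 30: S(S(S(S(S(S(mul(Z, add(add(Z, SSZ), add(Z, Z)))))))))
  step 31: S^6(Z)

Term B:
  start: add(add(SSSZ, Z), add(SSSZ, SSZ))
  step 1: add(S(add(SSZ, Z)), add(SSSZ, SSZ))
  step 2: S(add(add(SSZ, Z), add(SSSZ, SSZ)))
  step 3: S(add(S(add(SZ, Z)), add(SSSZ, SSZ)))
  step 4: S(S(add(add(SZ, Z), add(SSSZ, SSZ))))
  step 5: S(S(add(S(add(Z, Z)), add(SSSZ, SSZ))))
  step 6: S(S(S(add(add(Z, Z), add(SSSZ, SSZ)))))
  step 7: S(S(S(add(Z, add(SSSZ, SSZ)))))
  step 8: S(S(S(add(SSSZ, SSZ))))
  step 9: S(S(S(S(add(SSZ, SSZ)))))
  step 10: S(S(S(S(S(add(SZ, SSZ))))))
  step 11: S(S(S(S(S(S(add(Z, SSZ)))))))
  step 12: S^8(Z)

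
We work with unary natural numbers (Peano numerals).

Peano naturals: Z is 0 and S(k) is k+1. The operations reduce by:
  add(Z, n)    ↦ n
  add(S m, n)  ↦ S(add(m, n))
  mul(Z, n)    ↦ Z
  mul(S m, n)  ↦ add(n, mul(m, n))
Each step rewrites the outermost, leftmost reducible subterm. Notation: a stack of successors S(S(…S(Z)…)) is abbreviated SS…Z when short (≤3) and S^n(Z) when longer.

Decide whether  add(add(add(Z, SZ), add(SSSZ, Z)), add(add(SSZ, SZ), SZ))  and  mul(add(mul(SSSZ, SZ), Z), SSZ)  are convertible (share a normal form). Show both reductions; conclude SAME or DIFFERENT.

Term A:
  start: add(add(add(Z, SZ), add(SSSZ, Z)), add(add(SSZ, SZ), SZ))
  step 1: add(add(SZ, add(SSSZ, Z)), add(add(SSZ, SZ), SZ))
  step 2: add(S(add(Z, add(SSSZ, Z))), add(add(SSZ, SZ), SZ))
  step 3: S(add(add(Z, add(SSSZ, Z)), add(add(SSZ, SZ), SZ)))
  step 4: S(add(add(SSSZ, Z), add(add(SSZ, SZ), SZ)))
  step 5: S(add(S(add(SSZ, Z)), add(add(SSZ, SZ), SZ)))
  step 6: S(S(add(add(SSZ, Z), add(add(SSZ, SZ), SZ))))
  step 7: S(S(add(S(add(SZ, Z)), add(add(SSZ, SZ), SZ))))
  step 8: S(S(S(add(add(SZ, Z), add(add(SSZ, SZ), SZ)))))
  step 9: S(S(S(add(S(add(Z, Z)), add(add(SSZ, SZ), SZ)))))
  step 10: S(S(S(S(add(add(Z, Z), add(add(SSZ, SZ), SZ))))))
  step 11: S(S(S(S(add(Z, add(add(SSZ, SZ), SZ))))))
  step 12: S(S(S(S(add(add(SSZ, SZ), SZ)))))
  step 13: S(S(S(S(add(S(add(SZ, SZ)), SZ)))))
  step 14: S(S(S(S(S(add(add(SZ, SZ), SZ))))))
  step 15: S(S(S(S(S(add(S(add(Z, SZ)), SZ))))))
  step 16: S(S(S(S(S(S(add(add(Z, SZ), SZ)))))))
  step 17: S(S(S(S(S(S(add(SZ, SZ)))))))
  step 18: S(S(S(S(S(S(S(add(Z, SZ))))))))
  step 19: S^8(Z)

Term B:
  start: mul(add(mul(SSSZ, SZ), Z), SSZ)
  step 1: mul(add(add(SZ, mul(SSZ, SZ)), Z), SSZ)
  step 2: mul(add(S(add(Z, mul(SSZ, SZ))), Z), SSZ)
  step 3: mul(S(add(add(Z, mul(SSZ, SZ)), Z)), SSZ)
  step 4: add(SSZ, mul(add(add(Z, mul(SSZ, SZ)), Z), SSZ))
  step 5: S(add(SZ, mul(add(add(Z, mul(SSZ, SZ)), Z), SSZ)))
  step 6: S(S(add(Z, mul(add(add(Z, mul(SSZ, SZ)), Z), SSZ))))
  step 7: S(S(mul(add(add(Z, mul(SSZ, SZ)), Z), SSZ)))
  step 8: S(S(mul(add(mul(SSZ, SZ), Z), SSZ)))
  step 9: S(S(mul(add(add(SZ, mul(SZ, SZ)), Z), SSZ)))
  step 10: S(S(mul(add(S(add(Z, mul(SZ, SZ))), Z), SSZ)))
  step 11: S(S(mul(S(add(add(Z, mul(SZ, SZ)), Z)), SSZ)))
  step 12: S(S(add(SSZ, mul(add(add(Z, mul(SZ, SZ)), Z), SSZ))))
  step 13: S(S(S(add(SZ, mul(add(add(Z, mul(SZ, SZ)), Z), SSZ)))))
  step 14: S(S(S(S(add(Z, mul(add(add(Z, mul(SZ, SZ)), Z), SSZ))))))
  step 15: S(S(S(S(mul(add(add(Z, mul(SZ, SZ)), Z), SSZ)))))
  step 16: S(S(S(S(mul(add(mul(SZ, SZ), Z), SSZ)))))
  step 17: S(S(S(S(mul(add(add(SZ, mul(Z, SZ)), Z), SSZ)))))
  step 18: S(S(S(S(mul(add(S(add(Z, mul(Z, SZ))), Z), SSZ)))))
  step 19: S(S(S(S(mul(S(add(add(Z, mul(Z, SZ)), Z)), SSZ)))))
  step 20: S(S(S(S(add(SSZ, mul(add(add(Z, mul(Z, SZ)), Z), SSZ))))))
  step 21: S(S(S(S(S(add(SZ, mul(add(add(Z, mul(Z, SZ)), Z), SSZ)))))))
  step 22: S(S(S(S(S(S(add(Z, mul(add(add(Z, mul(Z, SZ)), Z), SSZ))))))))
  step 23: S(S(S(S(S(S(mul(add(add(Z, mul(Z, SZ)), Z), SSZ)))))))
  step 24: S(S(S(S(S(S(mul(add(mul(Z, SZ), Z), SSZ)))))))
  step 25: S(S(S(S(S(S(mul(add(Z, Z), SSZ)))))))
  step 26: S(S(S(S(S(S(mul(Z, SSZ)))))))
  step 27: S^6(Z)

Answer: DIFFERENT — A ⇓ S^8(Z), B ⇓ S^6(Z)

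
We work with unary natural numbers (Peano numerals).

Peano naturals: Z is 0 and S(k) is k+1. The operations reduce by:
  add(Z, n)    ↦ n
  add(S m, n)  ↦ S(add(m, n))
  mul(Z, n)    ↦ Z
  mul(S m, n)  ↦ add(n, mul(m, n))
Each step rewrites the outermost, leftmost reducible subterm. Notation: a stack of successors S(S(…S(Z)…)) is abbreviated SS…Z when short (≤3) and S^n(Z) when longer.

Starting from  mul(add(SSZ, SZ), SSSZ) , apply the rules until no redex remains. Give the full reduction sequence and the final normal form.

  start: mul(add(SSZ, SZ), SSSZ)
  →1  mul(S(add(SZ, SZ)), SSSZ)
  →2  add(SSSZ, mul(add(SZ, SZ), SSSZ))
  →3  S(add(SSZ, mul(add(SZ, SZ), SSSZ)))
  →4  S(S(add(SZ, mul(add(SZ, SZ), SSSZ))))
  →5  S(S(S(add(Z, mul(add(SZ, SZ), SSSZ)))))
  →6  S(S(S(mul(add(SZ, SZ), SSSZ))))
  →7  S(S(S(mul(S(add(Z, SZ)), SSSZ))))
  →8  S(S(S(add(SSSZ, mul(add(Z, SZ), SSSZ)))))
  →9  S(S(S(S(add(SSZ, mul(add(Z, SZ), SSSZ))))))
  →10  S(S(S(S(S(add(SZ, mul(add(Z, SZ), SSSZ)))))))
  →11  S(S(S(S(S(S(add(Z, mul(add(Z, SZ), SSSZ))))))))
  →12  S(S(S(S(S(S(mul(add(Z, SZ), SSSZ)))))))
  →13  S(S(S(S(S(S(mul(SZ, SSSZ)))))))
  →14  S(S(S(S(S(S(add(SSSZ, mul(Z, SSSZ))))))))
  →15  S(S(S(S(S(S(S(add(SSZ, mul(Z, SSSZ)))))))))
  →16  S(S(S(S(S(S(S(S(add(SZ, mul(Z, SSSZ))))))))))
  →17  S(S(S(S(S(S(S(S(S(add(Z, mul(Z, SSSZ)))))))))))
  →18  S(S(S(S(S(S(S(S(S(mul(Z, SSSZ))))))))))
  →19  S^9(Z)

Answer: normal form = S^9(Z)  (in 19 steps)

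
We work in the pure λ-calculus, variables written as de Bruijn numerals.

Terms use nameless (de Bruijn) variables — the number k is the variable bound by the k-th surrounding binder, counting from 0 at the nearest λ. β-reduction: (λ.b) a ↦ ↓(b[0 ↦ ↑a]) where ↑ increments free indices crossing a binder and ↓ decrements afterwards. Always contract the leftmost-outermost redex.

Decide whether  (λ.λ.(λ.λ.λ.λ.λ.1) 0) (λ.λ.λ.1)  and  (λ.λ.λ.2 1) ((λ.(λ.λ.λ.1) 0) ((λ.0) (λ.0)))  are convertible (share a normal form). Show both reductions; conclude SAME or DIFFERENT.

Term A:
  start: (λ.λ.(λ.λ.λ.λ.λ.1) 0) (λ.λ.λ.1)
  step 1: λ.(λ.λ.λ.λ.λ.1) 0
  step 2: λ.λ.λ.λ.λ.1

Term B:
  start: (λ.λ.λ.2 1) ((λ.(λ.λ.λ.1) 0) ((λ.0) (λ.0)))
  step 1: λ.λ.(λ.(λ.λ.λ.1) 0) ((λ.0) (λ.0)) 1
  step 2: λ.λ.(λ.λ.λ.1) ((λ.0) (λ.0)) 1
  step 3: λ.λ.(λ.λ.1) 1
  step 4: λ.λ.λ.2

Answer: DIFFERENT — A ⇓ λ.λ.λ.λ.λ.1, B ⇓ λ.λ.λ.2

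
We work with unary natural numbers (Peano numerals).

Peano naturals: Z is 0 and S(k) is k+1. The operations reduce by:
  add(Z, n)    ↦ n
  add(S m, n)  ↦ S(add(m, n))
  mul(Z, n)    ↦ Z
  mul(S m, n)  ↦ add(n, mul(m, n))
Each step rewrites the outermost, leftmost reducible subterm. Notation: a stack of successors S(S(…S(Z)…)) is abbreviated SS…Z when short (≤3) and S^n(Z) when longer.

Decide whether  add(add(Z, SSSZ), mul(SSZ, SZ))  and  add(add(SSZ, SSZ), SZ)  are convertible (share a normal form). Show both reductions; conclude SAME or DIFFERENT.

Answer: SAME — A ⇓ S^5(Z), B ⇓ S^5(Z)

Working:
Term A:
  start: add(add(Z, SSSZ), mul(SSZ, SZ))
  →1  add(SSSZ, mul(SSZ, SZ))
  →2  S(add(SSZ, mul(SSZ, SZ)))
  →3  S(S(add(SZ, mul(SSZ, SZ))))
  →4  S(S(S(add(Z, mul(SSZ, SZ)))))
  →5  S(S(S(mul(SSZ, SZ))))
  →6  S(S(S(add(SZ, mul(SZ, SZ)))))
  →7  S(S(S(S(add(Z, mul(SZ, SZ))))))
  →8  S(S(S(S(mul(SZ, SZ)))))
  →9  S(S(S(S(add(SZ, mul(Z, SZ))))))
  →10  S(S(S(S(S(add(Z, mul(Z, SZ)))))))
  →11  S(S(S(S(S(mul(Z, SZ))))))
  →12  S^5(Z)

Term B:
  start: add(add(SSZ, SSZ), SZ)
  →1  add(S(add(SZ, SSZ)), SZ)
  →2  S(add(add(SZ, SSZ), SZ))
  →3  S(add(S(add(Z, SSZ)), SZ))
  →4  S(S(add(add(Z, SSZ), SZ)))
  →5  S(S(add(SSZ, SZ)))
  →6  S(S(S(add(SZ, SZ))))
  →7  S(S(S(S(add(Z, SZ)))))
  →8  S^5(Z)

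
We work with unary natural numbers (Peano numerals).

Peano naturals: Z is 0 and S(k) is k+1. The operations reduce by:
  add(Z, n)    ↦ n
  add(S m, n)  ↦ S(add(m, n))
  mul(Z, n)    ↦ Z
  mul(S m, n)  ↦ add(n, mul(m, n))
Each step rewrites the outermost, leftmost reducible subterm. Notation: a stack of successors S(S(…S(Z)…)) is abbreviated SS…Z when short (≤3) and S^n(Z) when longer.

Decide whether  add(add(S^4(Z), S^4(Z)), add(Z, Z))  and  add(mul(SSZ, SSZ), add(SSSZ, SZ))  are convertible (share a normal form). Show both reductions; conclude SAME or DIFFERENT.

Term A:
  start: add(add(S^4(Z), S^4(Z)), add(Z, Z))
  →1  add(S(add(SSSZ, S^4(Z))), add(Z, Z))
  →2  S(add(add(SSSZ, S^4(Z)), add(Z, Z)))
  →3  S(add(S(add(SSZ, S^4(Z))), add(Z, Z)))
  →4  S(S(add(add(SSZ, S^4(Z)), add(Z, Z))))
  →5  S(S(add(S(add(SZ, S^4(Z))), add(Z, Z))))
  →6  S(S(S(add(add(SZ, S^4(Z)), add(Z, Z)))))
  →7  S(S(S(add(S(add(Z, S^4(Z))), add(Z, Z)))))
  →8  S(S(S(S(add(add(Z, S^4(Z)), add(Z, Z))))))
  →9  S(S(S(S(add(S^4(Z), add(Z, Z))))))
  →10  S(S(S(S(S(add(SSSZ, add(Z, Z)))))))
  →11  S(S(S(S(S(S(add(SSZ, add(Z, Z))))))))
  →12  S(S(S(S(S(S(S(add(SZ, add(Z, Z)))))))))
  →13  S(S(S(S(S(S(S(S(add(Z, add(Z, Z))))))))))
  →14  S(S(S(S(S(S(S(S(add(Z, Z)))))))))
  →15  S^8(Z)

Term B:
  start: add(mul(SSZ, SSZ), add(SSSZ, SZ))
  →1  add(add(SSZ, mul(SZ, SSZ)), add(SSSZ, SZ))
  →2  add(S(add(SZ, mul(SZ, SSZ))), add(SSSZ, SZ))
  →3  S(add(add(SZ, mul(SZ, SSZ)), add(SSSZ, SZ)))
  →4  S(add(S(add(Z, mul(SZ, SSZ))), add(SSSZ, SZ)))
  →5  S(S(add(add(Z, mul(SZ, SSZ)), add(SSSZ, SZ))))
  →6  S(S(add(mul(SZ, SSZ), add(SSSZ, SZ))))
  →7  S(S(add(add(SSZ, mul(Z, SSZ)), add(SSSZ, SZ))))
  →8  S(S(add(S(add(SZ, mul(Z, SSZ))), add(SSSZ, SZ))))
  →9  S(S(S(add(add(SZ, mul(Z, SSZ)), add(SSSZ, SZ)))))
  →10  S(S(S(add(S(add(Z, mul(Z, SSZ))), add(SSSZ, SZ)))))
  →11  S(S(S(S(add(add(Z, mul(Z, SSZ)), add(SSSZ, SZ))))))
  →12  S(S(S(S(add(mul(Z, SSZ), add(SSSZ, SZ))))))
  →13  S(S(S(S(add(Z, add(SSSZ, SZ))))))
  →14  S(S(S(S(add(SSSZ, SZ)))))
  →15  S(S(S(S(S(add(SSZ, SZ))))))
  →16  S(S(S(S(S(S(add(SZ, SZ)))))))
  →17  S(S(S(S(S(S(S(add(Z, SZ))))))))
  →18  S^8(Z)

Answer: SAME — A ⇓ S^8(Z), B ⇓ S^8(Z)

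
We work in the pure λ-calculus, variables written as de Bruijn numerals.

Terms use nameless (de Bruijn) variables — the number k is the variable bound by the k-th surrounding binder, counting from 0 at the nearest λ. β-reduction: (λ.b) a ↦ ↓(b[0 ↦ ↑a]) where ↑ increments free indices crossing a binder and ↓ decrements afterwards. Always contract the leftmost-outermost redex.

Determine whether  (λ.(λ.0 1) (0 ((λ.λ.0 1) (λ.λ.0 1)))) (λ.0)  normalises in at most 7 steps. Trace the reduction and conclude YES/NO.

Answer: YES — reaches normal form λ.λ.0 1 in 6 ≤ 7 steps

Working:
  start: (λ.(λ.0 1) (0 ((λ.λ.0 1) (λ.λ.0 1)))) (λ.0)
  step 1: (λ.0 (λ.0)) ((λ.0) ((λ.λ.0 1) (λ.λ.0 1)))
  step 2: (λ.0) ((λ.λ.0 1) (λ.λ.0 1)) (λ.0)
  step 3: (λ.λ.0 1) (λ.λ.0 1) (λ.0)
  step 4: (λ.0 (λ.λ.0 1)) (λ.0)
  step 5: (λ.0) (λ.λ.0 1)
  step 6: λ.λ.0 1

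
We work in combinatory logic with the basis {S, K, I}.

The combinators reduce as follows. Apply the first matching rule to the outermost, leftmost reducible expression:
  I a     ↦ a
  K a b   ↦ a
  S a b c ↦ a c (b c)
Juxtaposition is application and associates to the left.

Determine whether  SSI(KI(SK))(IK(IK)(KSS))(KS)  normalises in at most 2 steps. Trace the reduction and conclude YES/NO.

  start: SSI(KI(SK))(IK(IK)(KSS))(KS)
  [1] S(KI(SK))(I(KI(SK)))(IK(IK)(KSS))(KS)
  [2] KI(SK)(IK(IK)(KSS))(I(KI(SK))(IK(IK)(KSS)))(KS)

Answer: NO — after 2 steps the term is KI(SK)(IK(IK)(KSS))(I(KI(SK))(IK(IK)(KSS)))(KS), not yet normal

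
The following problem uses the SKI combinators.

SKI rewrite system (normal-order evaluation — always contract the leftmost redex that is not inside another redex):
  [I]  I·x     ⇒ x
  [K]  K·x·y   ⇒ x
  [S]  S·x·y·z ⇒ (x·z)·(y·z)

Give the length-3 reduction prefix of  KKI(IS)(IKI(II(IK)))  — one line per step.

  start: KKI(IS)(IKI(II(IK)))
  [1] K(IS)(IKI(II(IK)))
  [2] IS
  [3] S

Answer: after 3 steps: S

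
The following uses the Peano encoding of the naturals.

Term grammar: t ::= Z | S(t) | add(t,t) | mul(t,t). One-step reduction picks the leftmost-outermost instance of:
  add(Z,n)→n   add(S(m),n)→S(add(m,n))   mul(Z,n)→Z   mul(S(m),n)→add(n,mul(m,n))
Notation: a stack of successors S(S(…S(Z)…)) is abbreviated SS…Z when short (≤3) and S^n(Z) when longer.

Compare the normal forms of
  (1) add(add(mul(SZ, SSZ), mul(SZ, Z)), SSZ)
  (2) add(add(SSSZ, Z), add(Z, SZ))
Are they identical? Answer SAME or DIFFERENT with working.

Term A:
  start: add(add(mul(SZ, SSZ), mul(SZ, Z)), SSZ)
  [1] add(add(add(SSZ, mul(Z, SSZ)), mul(SZ, Z)), SSZ)
  [2] add(add(S(add(SZ, mul(Z, SSZ))), mul(SZ, Z)), SSZ)
  [3] add(S(add(add(SZ, mul(Z, SSZ)), mul(SZ, Z))), SSZ)
  [4] S(add(add(add(SZ, mul(Z, SSZ)), mul(SZ, Z)), SSZ))
  [5] S(add(add(S(add(Z, mul(Z, SSZ))), mul(SZ, Z)), SSZ))
  [6] S(add(S(add(add(Z, mul(Z, SSZ)), mul(SZ, Z))), SSZ))
  [7] S(S(add(add(add(Z, mul(Z, SSZ)), mul(SZ, Z)), SSZ)))
  [8] S(S(add(add(mul(Z, SSZ), mul(SZ, Z)), SSZ)))
  [9] S(S(add(add(Z, mul(SZ, Z)), SSZ)))
  [10] S(S(add(mul(SZ, Z), SSZ)))
  [11] S(S(add(add(Z, mul(Z, Z)), SSZ)))
  [12] S(S(add(mul(Z, Z), SSZ)))
  [13] S(S(add(Z, SSZ)))
  [14] S^4(Z)

Term B:
  start: add(add(SSSZ, Z), add(Z, SZ))
  [1] add(S(add(SSZ, Z)), add(Z, SZ))
  [2] S(add(add(SSZ, Z), add(Z, SZ)))
  [3] S(add(S(add(SZ, Z)), add(Z, SZ)))
  [4] S(S(add(add(SZ, Z), add(Z, SZ))))
  [5] S(S(add(S(add(Z, Z)), add(Z, SZ))))
  [6] S(S(S(add(add(Z, Z), add(Z, SZ)))))
  [7] S(S(S(add(Z, add(Z, SZ)))))
  [8] S(S(S(add(Z, SZ))))
  [9] S^4(Z)

Answer: SAME — A ⇓ S^4(Z), B ⇓ S^4(Z)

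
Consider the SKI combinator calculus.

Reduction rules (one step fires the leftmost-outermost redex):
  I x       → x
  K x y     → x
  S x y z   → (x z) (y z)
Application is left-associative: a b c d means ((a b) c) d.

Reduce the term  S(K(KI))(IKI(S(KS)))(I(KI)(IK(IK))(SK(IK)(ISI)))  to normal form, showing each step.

  start: S(K(KI))(IKI(S(KS)))(I(KI)(IK(IK))(SK(IK)(ISI)))
  →1  K(KI)(I(KI)(IK(IK))(SK(IK)(ISI)))(IKI(S(KS))(I(KI)(IK(IK))(SK(IK)(ISI))))
  →2  KI(IKI(S(KS))(I(KI)(IK(IK))(SK(IK)(ISI))))
  →3  I

Answer: normal form = I  (in 3 steps)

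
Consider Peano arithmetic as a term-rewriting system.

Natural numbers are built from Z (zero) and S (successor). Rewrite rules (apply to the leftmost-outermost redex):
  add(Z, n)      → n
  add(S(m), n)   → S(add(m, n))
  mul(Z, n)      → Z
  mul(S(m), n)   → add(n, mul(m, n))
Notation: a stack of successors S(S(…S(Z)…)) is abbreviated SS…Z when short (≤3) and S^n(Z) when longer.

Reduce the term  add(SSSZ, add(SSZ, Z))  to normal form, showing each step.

  start: add(SSSZ, add(SSZ, Z))
  [1] S(add(SSZ, add(SSZ, Z)))
  [2] S(S(add(SZ, add(SSZ, Z))))
  [3] S(S(S(add(Z, add(SSZ, Z)))))
  [4] S(S(S(add(SSZ, Z))))
  [5] S(S(S(S(add(SZ, Z)))))
  [6] S(S(S(S(S(add(Z, Z))))))
  [7] S^5(Z)

Answer: normal form = S^5(Z)  (in 7 steps)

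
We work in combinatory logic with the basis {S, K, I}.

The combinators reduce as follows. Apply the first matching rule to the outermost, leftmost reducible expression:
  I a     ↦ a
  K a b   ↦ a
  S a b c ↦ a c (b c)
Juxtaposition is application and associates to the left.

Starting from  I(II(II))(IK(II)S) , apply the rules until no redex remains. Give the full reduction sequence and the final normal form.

Answer: normal form = I  (in 8 steps)

Reduction:
  start: I(II(II))(IK(II)S)
  step 1: II(II)(IK(II)S)
  step 2: I(II)(IK(II)S)
  step 3: II(IK(II)S)
  step 4: I(IK(II)S)
  step 5: IK(II)S
  step 6: K(II)S
  step 7: II
  step 8: I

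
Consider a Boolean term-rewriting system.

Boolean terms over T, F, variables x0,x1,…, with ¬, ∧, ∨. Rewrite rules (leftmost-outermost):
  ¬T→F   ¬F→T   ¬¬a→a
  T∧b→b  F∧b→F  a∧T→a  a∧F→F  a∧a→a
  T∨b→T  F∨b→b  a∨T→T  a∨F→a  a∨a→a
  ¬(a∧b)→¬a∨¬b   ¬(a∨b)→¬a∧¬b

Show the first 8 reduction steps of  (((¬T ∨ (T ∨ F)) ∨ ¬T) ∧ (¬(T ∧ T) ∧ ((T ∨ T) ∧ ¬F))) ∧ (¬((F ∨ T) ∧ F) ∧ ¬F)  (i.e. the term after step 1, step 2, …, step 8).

Answer: after 8 steps: (F ∧ ((T ∨ T) ∧ ¬F)) ∧ (¬((F ∨ T) ∧ F) ∧ ¬F)

Working:
  start: (((¬T ∨ (T ∨ F)) ∨ ¬T) ∧ (¬(T ∧ T) ∧ ((T ∨ T) ∧ ¬F))) ∧ (¬((F ∨ T) ∧ F) ∧ ¬F)
  step 1: (((F ∨ (T ∨ F)) ∨ ¬T) ∧ (¬(T ∧ T) ∧ ((T ∨ T) ∧ ¬F))) ∧ (¬((F ∨ T) ∧ F) ∧ ¬F)
  step 2: (((T ∨ F) ∨ ¬T) ∧ (¬(T ∧ T) ∧ ((T ∨ T) ∧ ¬F))) ∧ (¬((F ∨ T) ∧ F) ∧ ¬F)
  step 3: ((T ∨ ¬T) ∧ (¬(T ∧ T) ∧ ((T ∨ T) ∧ ¬F))) ∧ (¬((F ∨ T) ∧ F) ∧ ¬F)
  step 4: (T ∧ (¬(T ∧ T) ∧ ((T ∨ T) ∧ ¬F))) ∧ (¬((F ∨ T) ∧ F) ∧ ¬F)
  step 5: (¬(T ∧ T) ∧ ((T ∨ T) ∧ ¬F)) ∧ (¬((F ∨ T) ∧ F) ∧ ¬F)
  step 6: ((¬T ∨ ¬T) ∧ ((T ∨ T) ∧ ¬F)) ∧ (¬((F ∨ T) ∧ F) ∧ ¬F)
  step 7: (¬T ∧ ((T ∨ T) ∧ ¬F)) ∧ (¬((F ∨ T) ∧ F) ∧ ¬F)
  step 8: (F ∧ ((T ∨ T) ∧ ¬F)) ∧ (¬((F ∨ T) ∧ F) ∧ ¬F)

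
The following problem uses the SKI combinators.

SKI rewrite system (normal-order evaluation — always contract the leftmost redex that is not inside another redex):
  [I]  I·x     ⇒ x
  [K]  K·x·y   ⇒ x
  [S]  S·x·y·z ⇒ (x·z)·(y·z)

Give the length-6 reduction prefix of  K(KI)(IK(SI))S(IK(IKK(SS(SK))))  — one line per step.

Answer: after 6 steps: KK

Derivation:
  start: K(KI)(IK(SI))S(IK(IKK(SS(SK))))
  →1  KIS(IK(IKK(SS(SK))))
  →2  I(IK(IKK(SS(SK))))
  →3  IK(IKK(SS(SK)))
  →4  K(IKK(SS(SK)))
  →5  K(KK(SS(SK)))
  →6  KK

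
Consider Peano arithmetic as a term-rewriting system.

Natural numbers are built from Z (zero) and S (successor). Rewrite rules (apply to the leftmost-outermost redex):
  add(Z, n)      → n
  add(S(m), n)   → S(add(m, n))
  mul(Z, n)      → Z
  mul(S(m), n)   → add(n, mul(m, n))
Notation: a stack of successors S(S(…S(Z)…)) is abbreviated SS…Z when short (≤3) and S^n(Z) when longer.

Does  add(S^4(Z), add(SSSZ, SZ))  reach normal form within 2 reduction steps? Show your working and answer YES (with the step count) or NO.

Answer: NO — after 2 steps the term is S(S(add(SSZ, add(SSSZ, SZ)))), not yet normal

Working:
  start: add(S^4(Z), add(SSSZ, SZ))
  →1  S(add(SSSZ, add(SSSZ, SZ)))
  →2  S(S(add(SSZ, add(SSSZ, SZ))))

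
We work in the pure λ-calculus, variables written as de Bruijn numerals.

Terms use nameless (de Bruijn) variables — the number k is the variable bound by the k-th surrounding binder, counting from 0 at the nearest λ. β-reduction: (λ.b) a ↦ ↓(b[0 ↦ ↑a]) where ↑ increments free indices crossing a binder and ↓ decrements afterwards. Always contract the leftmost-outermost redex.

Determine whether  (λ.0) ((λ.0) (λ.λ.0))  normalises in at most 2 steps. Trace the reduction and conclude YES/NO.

Answer: YES — reaches normal form λ.λ.0 in 2 ≤ 2 steps

Reduction:
  start: (λ.0) ((λ.0) (λ.λ.0))
  →1  (λ.0) (λ.λ.0)
  →2  λ.λ.0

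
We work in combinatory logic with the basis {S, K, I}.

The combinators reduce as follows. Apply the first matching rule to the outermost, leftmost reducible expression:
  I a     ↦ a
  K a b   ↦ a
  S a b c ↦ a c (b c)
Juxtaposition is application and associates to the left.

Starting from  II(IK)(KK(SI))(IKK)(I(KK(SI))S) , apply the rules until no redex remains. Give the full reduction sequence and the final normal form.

Answer: normal form = K(KS)  (in 7 steps)

Derivation:
  start: II(IK)(KK(SI))(IKK)(I(KK(SI))S)
  [1] I(IK)(KK(SI))(IKK)(I(KK(SI))S)
  [2] IK(KK(SI))(IKK)(I(KK(SI))S)
  [3] K(KK(SI))(IKK)(I(KK(SI))S)
  [4] KK(SI)(I(KK(SI))S)
  [5] K(I(KK(SI))S)
  [6] K(KK(SI)S)
  [7] K(KS)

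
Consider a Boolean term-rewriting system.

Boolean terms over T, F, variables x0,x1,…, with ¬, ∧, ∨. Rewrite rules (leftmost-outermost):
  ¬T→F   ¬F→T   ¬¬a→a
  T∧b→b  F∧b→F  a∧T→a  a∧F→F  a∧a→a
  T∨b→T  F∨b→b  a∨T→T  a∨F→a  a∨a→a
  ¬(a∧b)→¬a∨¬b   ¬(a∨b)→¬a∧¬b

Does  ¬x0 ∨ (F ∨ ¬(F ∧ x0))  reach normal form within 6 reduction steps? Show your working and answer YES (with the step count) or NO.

Answer: YES — reaches normal form T in 5 ≤ 6 steps

Derivation:
  start: ¬x0 ∨ (F ∨ ¬(F ∧ x0))
  [1] ¬x0 ∨ ¬(F ∧ x0)
  [2] ¬x0 ∨ (¬F ∨ ¬x0)
  [3] ¬x0 ∨ (T ∨ ¬x0)
  [4] ¬x0 ∨ T
  [5] T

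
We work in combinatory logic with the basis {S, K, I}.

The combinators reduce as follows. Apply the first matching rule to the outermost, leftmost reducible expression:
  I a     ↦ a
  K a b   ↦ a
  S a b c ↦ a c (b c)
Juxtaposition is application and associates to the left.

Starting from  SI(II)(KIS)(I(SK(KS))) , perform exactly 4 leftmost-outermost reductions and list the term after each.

  start: SI(II)(KIS)(I(SK(KS)))
  →1  I(KIS)(II(KIS))(I(SK(KS)))
  →2  KIS(II(KIS))(I(SK(KS)))
  →3  I(II(KIS))(I(SK(KS)))
  →4  II(KIS)(I(SK(KS)))

Answer: after 4 steps: II(KIS)(I(SK(KS)))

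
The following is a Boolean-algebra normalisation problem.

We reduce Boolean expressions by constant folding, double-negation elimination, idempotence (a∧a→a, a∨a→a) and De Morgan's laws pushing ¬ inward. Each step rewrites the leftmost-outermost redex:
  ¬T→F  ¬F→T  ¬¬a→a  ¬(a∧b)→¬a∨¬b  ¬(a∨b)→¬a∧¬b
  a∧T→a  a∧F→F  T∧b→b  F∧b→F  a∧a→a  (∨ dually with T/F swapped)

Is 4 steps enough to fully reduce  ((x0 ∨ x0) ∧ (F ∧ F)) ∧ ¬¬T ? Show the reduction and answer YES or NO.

Answer: YES — reaches normal form F in 4 ≤ 4 steps

Derivation:
  start: ((x0 ∨ x0) ∧ (F ∧ F)) ∧ ¬¬T
  →1  (x0 ∧ (F ∧ F)) ∧ ¬¬T
  →2  (x0 ∧ F) ∧ ¬¬T
  →3  F ∧ ¬¬T
  →4  F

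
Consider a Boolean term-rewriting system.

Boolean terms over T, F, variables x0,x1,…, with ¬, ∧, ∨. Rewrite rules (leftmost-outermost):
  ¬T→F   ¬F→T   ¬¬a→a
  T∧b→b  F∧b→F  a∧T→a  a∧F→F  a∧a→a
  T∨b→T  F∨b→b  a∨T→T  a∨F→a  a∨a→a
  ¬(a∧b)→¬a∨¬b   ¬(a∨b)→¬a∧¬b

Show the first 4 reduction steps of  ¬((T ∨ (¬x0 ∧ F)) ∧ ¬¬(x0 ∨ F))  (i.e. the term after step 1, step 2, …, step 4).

  start: ¬((T ∨ (¬x0 ∧ F)) ∧ ¬¬(x0 ∨ F))
  [1] ¬(T ∨ (¬x0 ∧ F)) ∨ ¬¬¬(x0 ∨ F)
  [2] (¬T ∧ ¬(¬x0 ∧ F)) ∨ ¬¬¬(x0 ∨ F)
  [3] (F ∧ ¬(¬x0 ∧ F)) ∨ ¬¬¬(x0 ∨ F)
  [4] F ∨ ¬¬¬(x0 ∨ F)

Answer: after 4 steps: F ∨ ¬¬¬(x0 ∨ F)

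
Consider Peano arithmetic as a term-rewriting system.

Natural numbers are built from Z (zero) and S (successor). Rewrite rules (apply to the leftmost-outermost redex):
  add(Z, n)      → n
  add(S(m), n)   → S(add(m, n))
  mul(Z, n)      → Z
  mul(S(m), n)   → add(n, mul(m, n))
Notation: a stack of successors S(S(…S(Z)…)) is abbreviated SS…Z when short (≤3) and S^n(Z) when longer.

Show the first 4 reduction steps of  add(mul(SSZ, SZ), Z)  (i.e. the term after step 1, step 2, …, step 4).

  start: add(mul(SSZ, SZ), Z)
  step 1: add(add(SZ, mul(SZ, SZ)), Z)
  step 2: add(S(add(Z, mul(SZ, SZ))), Z)
  step 3: S(add(add(Z, mul(SZ, SZ)), Z))
  step 4: S(add(mul(SZ, SZ), Z))

Answer: after 4 steps: S(add(mul(SZ, SZ), Z))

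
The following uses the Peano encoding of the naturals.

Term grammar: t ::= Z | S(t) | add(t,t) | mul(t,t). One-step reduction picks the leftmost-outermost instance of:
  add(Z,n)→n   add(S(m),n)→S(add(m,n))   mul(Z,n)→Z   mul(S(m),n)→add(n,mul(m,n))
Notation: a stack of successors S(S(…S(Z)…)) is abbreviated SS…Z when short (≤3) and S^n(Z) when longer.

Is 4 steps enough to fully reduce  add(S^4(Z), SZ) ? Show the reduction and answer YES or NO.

  start: add(S^4(Z), SZ)
  →1  S(add(SSSZ, SZ))
  →2  S(S(add(SSZ, SZ)))
  →3  S(S(S(add(SZ, SZ))))
  →4  S(S(S(S(add(Z, SZ)))))

Answer: NO — after 4 steps the term is S(S(S(S(add(Z, SZ))))), not yet normal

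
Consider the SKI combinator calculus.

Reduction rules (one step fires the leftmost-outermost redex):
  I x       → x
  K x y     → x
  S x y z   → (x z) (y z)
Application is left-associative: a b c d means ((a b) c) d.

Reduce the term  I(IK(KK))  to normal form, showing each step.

  start: I(IK(KK))
  →1  IK(KK)
  →2  K(KK)

Answer: normal form = K(KK)  (in 2 steps)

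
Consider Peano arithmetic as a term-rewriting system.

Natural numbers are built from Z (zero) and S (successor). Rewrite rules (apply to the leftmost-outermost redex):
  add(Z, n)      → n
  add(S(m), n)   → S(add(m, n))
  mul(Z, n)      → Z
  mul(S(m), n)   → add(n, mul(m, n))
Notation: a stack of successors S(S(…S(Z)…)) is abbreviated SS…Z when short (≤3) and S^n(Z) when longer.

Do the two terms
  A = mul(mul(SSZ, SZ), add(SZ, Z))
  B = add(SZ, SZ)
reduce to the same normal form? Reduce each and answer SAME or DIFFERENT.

Answer: SAME — A ⇓ SSZ, B ⇓ SSZ

Working:
Term A:
  start: mul(mul(SSZ, SZ), add(SZ, Z))
  [1] mul(add(SZ, mul(SZ, SZ)), add(SZ, Z))
  [2] mul(S(add(Z, mul(SZ, SZ))), add(SZ, Z))
  [3] add(add(SZ, Z), mul(add(Z, mul(SZ, SZ)), add(SZ, Z)))
  [4] add(S(add(Z, Z)), mul(add(Z, mul(SZ, SZ)), add(SZ, Z)))
  [5] S(add(add(Z, Z), mul(add(Z, mul(SZ, SZ)), add(SZ, Z))))
  [6] S(add(Z, mul(add(Z, mul(SZ, SZ)), add(SZ, Z))))
  [7] S(mul(add(Z, mul(SZ, SZ)), add(SZ, Z)))
  [8] S(mul(mul(SZ, SZ), add(SZ, Z)))
  [9] S(mul(add(SZ, mul(Z, SZ)), add(SZ, Z)))
  [10] S(mul(S(add(Z, mul(Z, SZ))), add(SZ, Z)))
  [11] S(add(add(SZ, Z), mul(add(Z, mul(Z, SZ)), add(SZ, Z))))
  [12] S(add(S(add(Z, Z)), mul(add(Z, mul(Z, SZ)), add(SZ, Z))))
  [13] S(S(add(add(Z, Z), mul(add(Z, mul(Z, SZ)), add(SZ, Z)))))
  [14] S(S(add(Z, mul(add(Z, mul(Z, SZ)), add(SZ, Z)))))
  [15] S(S(mul(add(Z, mul(Z, SZ)), add(SZ, Z))))
  [16] S(S(mul(mul(Z, SZ), add(SZ, Z))))
  [17] S(S(mul(Z, add(SZ, Z))))
  [18] SSZ

Term B:
  start: add(SZ, SZ)
  [1] S(add(Z, SZ))
  [2] SSZ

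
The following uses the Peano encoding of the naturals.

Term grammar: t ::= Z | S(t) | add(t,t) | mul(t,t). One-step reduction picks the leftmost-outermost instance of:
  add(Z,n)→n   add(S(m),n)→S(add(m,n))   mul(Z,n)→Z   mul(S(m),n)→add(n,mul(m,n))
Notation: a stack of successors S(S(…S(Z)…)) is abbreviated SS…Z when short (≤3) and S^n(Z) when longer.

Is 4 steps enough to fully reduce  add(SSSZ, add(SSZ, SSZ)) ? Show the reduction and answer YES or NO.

Answer: NO — after 4 steps the term is S(S(S(add(SSZ, SSZ)))), not yet normal

Derivation:
  start: add(SSSZ, add(SSZ, SSZ))
  step 1: S(add(SSZ, add(SSZ, SSZ)))
  step 2: S(S(add(SZ, add(SSZ, SSZ))))
  step 3: S(S(S(add(Z, add(SSZ, SSZ)))))
  step 4: S(S(S(add(SSZ, SSZ))))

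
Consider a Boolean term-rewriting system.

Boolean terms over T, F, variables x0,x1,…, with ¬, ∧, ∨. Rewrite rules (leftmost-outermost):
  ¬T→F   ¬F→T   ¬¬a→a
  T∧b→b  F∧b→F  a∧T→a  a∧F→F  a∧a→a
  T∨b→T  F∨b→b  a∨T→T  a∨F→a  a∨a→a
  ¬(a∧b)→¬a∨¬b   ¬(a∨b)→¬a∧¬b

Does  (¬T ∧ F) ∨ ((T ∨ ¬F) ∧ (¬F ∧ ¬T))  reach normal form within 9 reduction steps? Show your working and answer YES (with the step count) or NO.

Answer: YES — reaches normal form F in 7 ≤ 9 steps

Reduction:
  start: (¬T ∧ F) ∨ ((T ∨ ¬F) ∧ (¬F ∧ ¬T))
  step 1: F ∨ ((T ∨ ¬F) ∧ (¬F ∧ ¬T))
  step 2: (T ∨ ¬F) ∧ (¬F ∧ ¬T)
  step 3: T ∧ (¬F ∧ ¬T)
  step 4: ¬F ∧ ¬T
  step 5: T ∧ ¬T
  step 6: ¬T
  step 7: F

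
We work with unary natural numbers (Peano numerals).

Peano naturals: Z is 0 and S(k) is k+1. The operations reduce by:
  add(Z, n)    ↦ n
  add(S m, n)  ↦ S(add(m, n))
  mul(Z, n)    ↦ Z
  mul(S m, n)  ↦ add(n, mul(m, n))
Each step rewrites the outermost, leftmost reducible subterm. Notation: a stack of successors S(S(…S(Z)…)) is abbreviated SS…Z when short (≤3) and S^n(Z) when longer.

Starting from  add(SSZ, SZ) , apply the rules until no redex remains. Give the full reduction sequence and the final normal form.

Answer: normal form = SSSZ  (in 3 steps)

Derivation:
  start: add(SSZ, SZ)
  →1  S(add(SZ, SZ))
  →2  S(S(add(Z, SZ)))
  →3  SSSZ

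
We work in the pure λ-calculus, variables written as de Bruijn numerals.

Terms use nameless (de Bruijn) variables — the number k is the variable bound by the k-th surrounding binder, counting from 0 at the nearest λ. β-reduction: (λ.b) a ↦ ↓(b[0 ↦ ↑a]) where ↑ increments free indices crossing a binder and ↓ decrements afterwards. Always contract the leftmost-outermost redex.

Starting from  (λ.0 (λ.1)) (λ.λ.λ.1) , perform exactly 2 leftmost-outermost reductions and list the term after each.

  start: (λ.0 (λ.1)) (λ.λ.λ.1)
  →1  (λ.λ.λ.1) (λ.λ.λ.λ.1)
  →2  λ.λ.1

Answer: after 2 steps: λ.λ.1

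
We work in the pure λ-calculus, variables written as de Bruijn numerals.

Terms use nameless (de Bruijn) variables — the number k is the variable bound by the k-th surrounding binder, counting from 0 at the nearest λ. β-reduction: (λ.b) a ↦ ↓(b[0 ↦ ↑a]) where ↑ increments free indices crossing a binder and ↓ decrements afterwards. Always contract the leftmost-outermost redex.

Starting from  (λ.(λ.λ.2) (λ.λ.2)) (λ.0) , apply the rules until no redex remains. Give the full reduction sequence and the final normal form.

Answer: normal form = λ.λ.0  (in 2 steps)

Reduction:
  start: (λ.(λ.λ.2) (λ.λ.2)) (λ.0)
  step 1: (λ.λ.λ.0) (λ.λ.λ.0)
  step 2: λ.λ.0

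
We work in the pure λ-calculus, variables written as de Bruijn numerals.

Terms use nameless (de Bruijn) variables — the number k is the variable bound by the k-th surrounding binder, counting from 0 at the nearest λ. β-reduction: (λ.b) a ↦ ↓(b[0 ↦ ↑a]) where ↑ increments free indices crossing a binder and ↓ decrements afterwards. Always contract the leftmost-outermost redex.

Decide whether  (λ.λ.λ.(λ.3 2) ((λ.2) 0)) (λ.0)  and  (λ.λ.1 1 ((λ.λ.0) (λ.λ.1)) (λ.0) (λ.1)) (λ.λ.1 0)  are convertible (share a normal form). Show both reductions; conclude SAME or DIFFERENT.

Answer: SAME — A ⇓ λ.λ.1, B ⇓ λ.λ.1

Derivation:
Term A:
  start: (λ.λ.λ.(λ.3 2) ((λ.2) 0)) (λ.0)
  →1  λ.λ.(λ.(λ.0) 2) ((λ.2) 0)
  →2  λ.λ.(λ.0) 1
  →3  λ.λ.1

Term B:
  start: (λ.λ.1 1 ((λ.λ.0) (λ.λ.1)) (λ.0) (λ.1)) (λ.λ.1 0)
  →1  λ.(λ.λ.1 0) (λ.λ.1 0) ((λ.λ.0) (λ.λ.1)) (λ.0) (λ.1)
  →2  λ.(λ.(λ.λ.1 0) 0) ((λ.λ.0) (λ.λ.1)) (λ.0) (λ.1)
  →3  λ.(λ.λ.1 0) ((λ.λ.0) (λ.λ.1)) (λ.0) (λ.1)
  →4  λ.(λ.(λ.λ.0) (λ.λ.1) 0) (λ.0) (λ.1)
  →5  λ.(λ.λ.0) (λ.λ.1) (λ.0) (λ.1)
  →6  λ.(λ.0) (λ.0) (λ.1)
  →7  λ.(λ.0) (λ.1)
  →8  λ.λ.1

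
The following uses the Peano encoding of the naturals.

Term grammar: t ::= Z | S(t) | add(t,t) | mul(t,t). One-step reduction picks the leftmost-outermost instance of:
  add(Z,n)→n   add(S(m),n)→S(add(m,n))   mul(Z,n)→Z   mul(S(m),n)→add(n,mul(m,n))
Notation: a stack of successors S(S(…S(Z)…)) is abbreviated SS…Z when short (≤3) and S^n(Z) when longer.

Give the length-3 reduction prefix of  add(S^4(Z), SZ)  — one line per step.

  start: add(S^4(Z), SZ)
  [1] S(add(SSSZ, SZ))
  [2] S(S(add(SSZ, SZ)))
  [3] S(S(S(add(SZ, SZ))))

Answer: after 3 steps: S(S(S(add(SZ, SZ))))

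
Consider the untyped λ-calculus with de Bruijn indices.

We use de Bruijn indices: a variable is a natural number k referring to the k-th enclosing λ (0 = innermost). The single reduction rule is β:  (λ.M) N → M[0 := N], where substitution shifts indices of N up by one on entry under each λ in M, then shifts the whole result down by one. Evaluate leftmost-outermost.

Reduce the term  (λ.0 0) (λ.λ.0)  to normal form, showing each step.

Answer: normal form = λ.0  (in 2 steps)

Reduction:
  start: (λ.0 0) (λ.λ.0)
  →1  (λ.λ.0) (λ.λ.0)
  →2  λ.0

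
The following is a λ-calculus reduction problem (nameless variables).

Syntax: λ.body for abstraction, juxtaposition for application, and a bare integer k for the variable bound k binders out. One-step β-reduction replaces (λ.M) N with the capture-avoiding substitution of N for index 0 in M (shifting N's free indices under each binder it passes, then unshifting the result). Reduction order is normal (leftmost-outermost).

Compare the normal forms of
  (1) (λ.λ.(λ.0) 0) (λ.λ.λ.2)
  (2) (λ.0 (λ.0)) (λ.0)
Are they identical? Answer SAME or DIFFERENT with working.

Answer: SAME — A ⇓ λ.0, B ⇓ λ.0

Working:
Term A:
  start: (λ.λ.(λ.0) 0) (λ.λ.λ.2)
  →1  λ.(λ.0) 0
  →2  λ.0

Term B:
  start: (λ.0 (λ.0)) (λ.0)
  →1  (λ.0) (λ.0)
  →2  λ.0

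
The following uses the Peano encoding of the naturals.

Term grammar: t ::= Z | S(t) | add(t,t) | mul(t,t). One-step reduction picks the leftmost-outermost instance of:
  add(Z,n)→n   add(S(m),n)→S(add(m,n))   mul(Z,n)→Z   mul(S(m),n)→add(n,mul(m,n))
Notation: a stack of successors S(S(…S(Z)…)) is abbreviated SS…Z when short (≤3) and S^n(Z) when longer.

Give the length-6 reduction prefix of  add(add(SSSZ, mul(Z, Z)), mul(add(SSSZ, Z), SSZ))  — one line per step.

Answer: after 6 steps: S(S(S(add(add(Z, mul(Z, Z)), mul(add(SSSZ, Z), SSZ)))))

Working:
  start: add(add(SSSZ, mul(Z, Z)), mul(add(SSSZ, Z), SSZ))
  [1] add(S(add(SSZ, mul(Z, Z))), mul(add(SSSZ, Z), SSZ))
  [2] S(add(add(SSZ, mul(Z, Z)), mul(add(SSSZ, Z), SSZ)))
  [3] S(add(S(add(SZ, mul(Z, Z))), mul(add(SSSZ, Z), SSZ)))
  [4] S(S(add(add(SZ, mul(Z, Z)), mul(add(SSSZ, Z), SSZ))))
  [5] S(S(add(S(add(Z, mul(Z, Z))), mul(add(SSSZ, Z), SSZ))))
  [6] S(S(S(add(add(Z, mul(Z, Z)), mul(add(SSSZ, Z), SSZ)))))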